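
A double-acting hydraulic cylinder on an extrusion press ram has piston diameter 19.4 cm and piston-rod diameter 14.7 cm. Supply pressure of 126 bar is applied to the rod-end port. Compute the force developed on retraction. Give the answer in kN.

Rod-side annular area A_ann = π/4 × (19.4² − 14.7²) = 125.9 cm^2
On retraction the pressure acts on the annular area (bore minus rod).
F = P × A_ann

F ≈ 159 kN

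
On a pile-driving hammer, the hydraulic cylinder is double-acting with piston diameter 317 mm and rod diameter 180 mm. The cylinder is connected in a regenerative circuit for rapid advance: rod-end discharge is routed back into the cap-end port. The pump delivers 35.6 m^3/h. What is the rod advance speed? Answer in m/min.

v ≈ 23.3 m/min

In regeneration the rod-end outflow joins the pump flow into the cap end, so the net volume the pump must supply per unit advance equals the rod cross-section area.
Rod cross-section A_rod = π/4 × (180 mm)² = 25450 mm^2
v = Q_pump / A_rod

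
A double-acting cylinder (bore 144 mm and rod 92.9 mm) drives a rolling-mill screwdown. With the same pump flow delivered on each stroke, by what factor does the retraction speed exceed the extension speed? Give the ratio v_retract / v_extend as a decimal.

v_ret/v_ext ≈ 1.71

Cap-side area A_cap = π/4 × (144 mm)² = 16290 mm^2
Rod-side annular area A_ann = π/4 × (144² − 92.9²) = 9508 mm^2
For equal Q, v ∝ 1/A, so v_ret/v_ext = A_cap/A_ann.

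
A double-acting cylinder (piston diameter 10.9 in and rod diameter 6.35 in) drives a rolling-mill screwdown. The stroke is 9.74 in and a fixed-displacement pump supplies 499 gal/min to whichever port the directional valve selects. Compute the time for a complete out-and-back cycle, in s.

t ≈ 0.786 s

Cap-side area A_cap = π/4 × (10.9 in)² = 93.31 in^2
Rod-side annular area A_ann = π/4 × (10.9² − 6.35²) = 61.64 in^2
t_ext = A_cap·L/Q = 0.4731 s
t_ret = A_ann·L/Q = 0.3125 s
t_cycle = t_ext + t_ret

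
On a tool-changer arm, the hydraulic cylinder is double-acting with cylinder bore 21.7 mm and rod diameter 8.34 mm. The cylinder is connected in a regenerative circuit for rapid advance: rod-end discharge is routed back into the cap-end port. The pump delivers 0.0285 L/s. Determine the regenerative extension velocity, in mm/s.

In regeneration the rod-end outflow joins the pump flow into the cap end, so the net volume the pump must supply per unit advance equals the rod cross-section area.
Rod cross-section A_rod = π/4 × (8.34 mm)² = 54.63 mm^2
v = Q_pump / A_rod

v ≈ 522 mm/s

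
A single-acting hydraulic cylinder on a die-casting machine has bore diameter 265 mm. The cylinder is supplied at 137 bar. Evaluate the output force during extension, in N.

F ≈ 7.56e5 N

Cap-side area A_cap = π/4 × (265 mm)² = 55150 mm^2
F = P × A_cap = 137 bar × A_cap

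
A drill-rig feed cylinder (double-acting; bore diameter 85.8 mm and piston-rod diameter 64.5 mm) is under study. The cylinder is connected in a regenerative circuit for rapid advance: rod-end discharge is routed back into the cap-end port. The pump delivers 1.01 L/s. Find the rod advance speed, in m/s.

In regeneration the rod-end outflow joins the pump flow into the cap end, so the net volume the pump must supply per unit advance equals the rod cross-section area.
Rod cross-section A_rod = π/4 × (64.5 mm)² = 3267 mm^2
v = Q_pump / A_rod

v ≈ 0.309 m/s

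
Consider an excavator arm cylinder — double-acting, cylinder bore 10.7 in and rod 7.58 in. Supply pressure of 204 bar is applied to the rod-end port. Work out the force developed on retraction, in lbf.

Rod-side annular area A_ann = π/4 × (10.7² − 7.58²) = 44.79 in^2
On retraction the pressure acts on the annular area (bore minus rod).
F = P × A_ann

F ≈ 1.33e5 lbf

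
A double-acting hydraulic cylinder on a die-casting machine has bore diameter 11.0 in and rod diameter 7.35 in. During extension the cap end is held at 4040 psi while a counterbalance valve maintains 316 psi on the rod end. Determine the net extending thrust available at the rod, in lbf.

Cap-side area A_cap = π/4 × (11.0 in)² = 95.03 in^2
Rod-side annular area A_ann = π/4 × (11.0² − 7.35²) = 52.60 in^2
Net thrust = P_cap·A_cap − P_rod·A_ann = 3.839e5 lbf − 16620 lbf

F ≈ 3.67e5 lbf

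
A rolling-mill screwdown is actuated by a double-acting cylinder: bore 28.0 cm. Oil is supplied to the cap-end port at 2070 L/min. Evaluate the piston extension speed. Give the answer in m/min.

Cap-side area A_cap = π/4 × (28.0 cm)² = 615.8 cm^2
v = Q / A

v ≈ 33.6 m/min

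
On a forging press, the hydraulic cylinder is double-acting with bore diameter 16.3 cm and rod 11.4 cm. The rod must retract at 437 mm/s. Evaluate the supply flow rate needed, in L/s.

Q ≈ 4.66 L/s

Rod-side annular area A_ann = π/4 × (16.3² − 11.4²) = 106.6 cm^2
Q = A × v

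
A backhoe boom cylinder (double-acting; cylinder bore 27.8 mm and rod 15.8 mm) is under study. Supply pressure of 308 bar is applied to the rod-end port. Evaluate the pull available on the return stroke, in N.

F ≈ 12700 N

Rod-side annular area A_ann = π/4 × (27.8² − 15.8²) = 410.9 mm^2
On retraction the pressure acts on the annular area (bore minus rod).
F = P × A_ann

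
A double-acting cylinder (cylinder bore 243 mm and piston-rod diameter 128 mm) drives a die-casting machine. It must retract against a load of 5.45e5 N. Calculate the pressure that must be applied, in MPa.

P ≈ 16.3 MPa

Rod-side annular area A_ann = π/4 × (243² − 128²) = 33510 mm^2
Retraction: pressure acts on the annular area.
P = F / A = 5.45e5 N / A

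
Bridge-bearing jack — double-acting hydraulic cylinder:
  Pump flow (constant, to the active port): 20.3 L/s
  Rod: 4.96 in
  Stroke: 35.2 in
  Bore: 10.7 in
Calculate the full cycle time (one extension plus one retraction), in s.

Cap-side area A_cap = π/4 × (10.7 in)² = 89.92 in^2
Rod-side annular area A_ann = π/4 × (10.7² − 4.96²) = 70.60 in^2
t_ext = A_cap·L/Q = 2.555 s
t_ret = A_ann·L/Q = 2.006 s
t_cycle = t_ext + t_ret

t ≈ 4.56 s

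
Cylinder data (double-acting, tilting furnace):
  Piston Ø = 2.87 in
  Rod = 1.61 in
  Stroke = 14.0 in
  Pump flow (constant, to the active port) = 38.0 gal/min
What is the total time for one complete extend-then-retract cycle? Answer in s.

t ≈ 1.04 s

Cap-side area A_cap = π/4 × (2.87 in)² = 6.469 in^2
Rod-side annular area A_ann = π/4 × (2.87² − 1.61²) = 4.433 in^2
t_ext = A_cap·L/Q = 0.6191 s
t_ret = A_ann·L/Q = 0.4243 s
t_cycle = t_ext + t_ret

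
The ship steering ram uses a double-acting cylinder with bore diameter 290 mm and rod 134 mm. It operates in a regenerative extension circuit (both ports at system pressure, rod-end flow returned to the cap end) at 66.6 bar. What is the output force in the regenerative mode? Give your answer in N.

With equal pressure on both faces, forces on the annular region cancel; the net push is pressure × rod cross-section.
Rod cross-section A_rod = π/4 × (134 mm)² = 14100 mm^2
F = P × A_rod

F ≈ 93900 N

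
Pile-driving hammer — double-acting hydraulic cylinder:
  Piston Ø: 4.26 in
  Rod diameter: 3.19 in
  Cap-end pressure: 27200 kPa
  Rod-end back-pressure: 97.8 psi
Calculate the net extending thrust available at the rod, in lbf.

F ≈ 55600 lbf

Cap-side area A_cap = π/4 × (4.26 in)² = 14.25 in^2
Rod-side annular area A_ann = π/4 × (4.26² − 3.19²) = 6.261 in^2
Net thrust = P_cap·A_cap − P_rod·A_ann = 56230 lbf − 612.3 lbf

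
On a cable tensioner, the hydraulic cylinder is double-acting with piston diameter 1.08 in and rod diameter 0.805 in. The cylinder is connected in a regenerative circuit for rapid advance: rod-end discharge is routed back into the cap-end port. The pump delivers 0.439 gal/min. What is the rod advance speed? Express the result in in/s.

v ≈ 3.32 in/s

In regeneration the rod-end outflow joins the pump flow into the cap end, so the net volume the pump must supply per unit advance equals the rod cross-section area.
Rod cross-section A_rod = π/4 × (0.805 in)² = 0.5090 in^2
v = Q_pump / A_rod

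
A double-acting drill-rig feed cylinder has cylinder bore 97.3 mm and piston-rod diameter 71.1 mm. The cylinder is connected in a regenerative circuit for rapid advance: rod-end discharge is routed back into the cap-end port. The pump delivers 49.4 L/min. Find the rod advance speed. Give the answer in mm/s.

v ≈ 207 mm/s

In regeneration the rod-end outflow joins the pump flow into the cap end, so the net volume the pump must supply per unit advance equals the rod cross-section area.
Rod cross-section A_rod = π/4 × (71.1 mm)² = 3970 mm^2
v = Q_pump / A_rod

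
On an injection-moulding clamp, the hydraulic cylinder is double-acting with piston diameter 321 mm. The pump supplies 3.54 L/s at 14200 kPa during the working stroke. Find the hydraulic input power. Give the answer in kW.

W ≈ 50.3 kW

Hydraulic power = P × Q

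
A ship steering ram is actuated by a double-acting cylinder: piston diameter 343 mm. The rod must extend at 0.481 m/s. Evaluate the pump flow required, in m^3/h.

Q ≈ 160 m^3/h

Cap-side area A_cap = π/4 × (343 mm)² = 92400 mm^2
Q = A × v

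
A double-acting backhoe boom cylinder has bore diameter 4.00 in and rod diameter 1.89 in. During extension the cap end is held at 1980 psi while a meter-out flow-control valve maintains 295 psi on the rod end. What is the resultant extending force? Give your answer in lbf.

Cap-side area A_cap = π/4 × (4.00 in)² = 12.57 in^2
Rod-side annular area A_ann = π/4 × (4.00² − 1.89²) = 9.761 in^2
Net thrust = P_cap·A_cap − P_rod·A_ann = 24880 lbf − 2879 lbf

F ≈ 22000 lbf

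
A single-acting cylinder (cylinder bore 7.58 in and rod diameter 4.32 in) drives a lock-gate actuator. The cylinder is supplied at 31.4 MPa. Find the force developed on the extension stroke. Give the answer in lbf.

F ≈ 2.06e5 lbf

Cap-side area A_cap = π/4 × (7.58 in)² = 45.13 in^2
F = P × A_cap = 31.4 MPa × A_cap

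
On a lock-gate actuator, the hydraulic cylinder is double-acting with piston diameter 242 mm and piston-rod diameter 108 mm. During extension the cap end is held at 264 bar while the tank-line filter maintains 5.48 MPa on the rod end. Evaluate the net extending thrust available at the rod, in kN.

Cap-side area A_cap = π/4 × (242 mm)² = 46000 mm^2
Rod-side annular area A_ann = π/4 × (242² − 108²) = 36840 mm^2
Net thrust = P_cap·A_cap − P_rod·A_ann = 1214 kN − 201.9 kN

F ≈ 1010 kN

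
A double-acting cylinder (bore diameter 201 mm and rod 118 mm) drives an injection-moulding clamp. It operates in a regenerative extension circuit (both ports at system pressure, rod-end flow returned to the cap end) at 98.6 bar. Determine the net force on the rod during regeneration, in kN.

With equal pressure on both faces, forces on the annular region cancel; the net push is pressure × rod cross-section.
Rod cross-section A_rod = π/4 × (118 mm)² = 10940 mm^2
F = P × A_rod

F ≈ 108 kN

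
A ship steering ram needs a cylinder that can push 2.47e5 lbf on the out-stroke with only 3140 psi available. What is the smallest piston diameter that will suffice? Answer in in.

Extension force acts on the full piston face: F = P × (π/4)D².
D = √(4F / (πP)) = √(4 × 2.47e5 lbf / (π × 3140 psi))

D ≈ 10.0 in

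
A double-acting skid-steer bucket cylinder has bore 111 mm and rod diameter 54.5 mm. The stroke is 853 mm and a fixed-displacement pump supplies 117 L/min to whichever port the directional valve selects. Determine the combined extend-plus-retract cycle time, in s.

Cap-side area A_cap = π/4 × (111 mm)² = 9677 mm^2
Rod-side annular area A_ann = π/4 × (111² − 54.5²) = 7344 mm^2
t_ext = A_cap·L/Q = 4.233 s
t_ret = A_ann·L/Q = 3.213 s
t_cycle = t_ext + t_ret

t ≈ 7.45 s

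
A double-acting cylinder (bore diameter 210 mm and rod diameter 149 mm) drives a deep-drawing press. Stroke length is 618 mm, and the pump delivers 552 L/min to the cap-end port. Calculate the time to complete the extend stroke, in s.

Cap-side area A_cap = π/4 × (210 mm)² = 34640 mm^2
Swept volume V = A × L; t = V / Q = A·L / Q

t ≈ 2.33 s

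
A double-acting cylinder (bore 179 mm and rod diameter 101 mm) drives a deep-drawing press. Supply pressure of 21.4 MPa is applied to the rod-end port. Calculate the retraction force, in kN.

F ≈ 367 kN

Rod-side annular area A_ann = π/4 × (179² − 101²) = 17150 mm^2
On retraction the pressure acts on the annular area (bore minus rod).
F = P × A_ann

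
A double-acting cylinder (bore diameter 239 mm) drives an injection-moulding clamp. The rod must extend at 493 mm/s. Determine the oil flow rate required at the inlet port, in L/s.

Cap-side area A_cap = π/4 × (239 mm)² = 44860 mm^2
Q = A × v

Q ≈ 22.1 L/s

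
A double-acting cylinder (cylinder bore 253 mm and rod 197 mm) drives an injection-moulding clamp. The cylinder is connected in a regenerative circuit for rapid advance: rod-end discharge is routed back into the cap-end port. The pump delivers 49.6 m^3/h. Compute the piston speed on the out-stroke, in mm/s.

In regeneration the rod-end outflow joins the pump flow into the cap end, so the net volume the pump must supply per unit advance equals the rod cross-section area.
Rod cross-section A_rod = π/4 × (197 mm)² = 30480 mm^2
v = Q_pump / A_rod

v ≈ 452 mm/s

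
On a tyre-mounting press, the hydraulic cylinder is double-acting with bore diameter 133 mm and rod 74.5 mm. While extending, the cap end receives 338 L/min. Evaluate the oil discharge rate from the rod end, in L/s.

Cap-side area A_cap = π/4 × (133 mm)² = 13890 mm^2
Rod-side annular area A_ann = π/4 × (133² − 74.5²) = 9534 mm^2
Piston speed v = Q_in/A_cap; rod-end outflow Q_out = v × A_ann = Q_in × A_ann/A_cap.

Q_out ≈ 3.87 L/s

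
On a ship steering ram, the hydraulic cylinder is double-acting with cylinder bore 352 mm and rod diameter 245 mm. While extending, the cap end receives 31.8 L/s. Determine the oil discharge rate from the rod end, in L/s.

Q_out ≈ 16.4 L/s

Cap-side area A_cap = π/4 × (352 mm)² = 97310 mm^2
Rod-side annular area A_ann = π/4 × (352² − 245²) = 50170 mm^2
Piston speed v = Q_in/A_cap; rod-end outflow Q_out = v × A_ann = Q_in × A_ann/A_cap.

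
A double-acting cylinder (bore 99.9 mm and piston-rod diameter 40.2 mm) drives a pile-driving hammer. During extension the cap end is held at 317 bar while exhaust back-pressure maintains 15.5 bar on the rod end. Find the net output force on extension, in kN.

F ≈ 238 kN

Cap-side area A_cap = π/4 × (99.9 mm)² = 7838 mm^2
Rod-side annular area A_ann = π/4 × (99.9² − 40.2²) = 6569 mm^2
Net thrust = P_cap·A_cap − P_rod·A_ann = 248.5 kN − 10.18 kN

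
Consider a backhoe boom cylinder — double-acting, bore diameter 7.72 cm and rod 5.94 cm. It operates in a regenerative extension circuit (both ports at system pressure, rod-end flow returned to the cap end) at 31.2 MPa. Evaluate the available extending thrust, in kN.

With equal pressure on both faces, forces on the annular region cancel; the net push is pressure × rod cross-section.
Rod cross-section A_rod = π/4 × (5.94 cm)² = 27.71 cm^2
F = P × A_rod

F ≈ 86.5 kN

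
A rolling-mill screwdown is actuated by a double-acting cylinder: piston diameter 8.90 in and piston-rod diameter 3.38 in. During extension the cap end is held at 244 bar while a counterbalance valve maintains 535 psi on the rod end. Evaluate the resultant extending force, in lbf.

F ≈ 1.92e5 lbf

Cap-side area A_cap = π/4 × (8.90 in)² = 62.21 in^2
Rod-side annular area A_ann = π/4 × (8.90² − 3.38²) = 53.24 in^2
Net thrust = P_cap·A_cap − P_rod·A_ann = 2.202e5 lbf − 28480 lbf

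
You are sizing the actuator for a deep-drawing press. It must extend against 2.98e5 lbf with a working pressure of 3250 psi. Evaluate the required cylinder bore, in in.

D ≈ 10.8 in

Extension force acts on the full piston face: F = P × (π/4)D².
D = √(4F / (πP)) = √(4 × 2.98e5 lbf / (π × 3250 psi))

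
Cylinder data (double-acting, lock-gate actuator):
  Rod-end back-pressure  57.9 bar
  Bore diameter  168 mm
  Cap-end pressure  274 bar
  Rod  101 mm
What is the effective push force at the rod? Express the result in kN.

F ≈ 525 kN

Cap-side area A_cap = π/4 × (168 mm)² = 22170 mm^2
Rod-side annular area A_ann = π/4 × (168² − 101²) = 14160 mm^2
Net thrust = P_cap·A_cap − P_rod·A_ann = 607.4 kN − 81.96 kN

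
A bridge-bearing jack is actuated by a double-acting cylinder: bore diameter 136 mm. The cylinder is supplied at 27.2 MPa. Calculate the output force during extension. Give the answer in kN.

F ≈ 395 kN

Cap-side area A_cap = π/4 × (136 mm)² = 14530 mm^2
F = P × A_cap = 27.2 MPa × A_cap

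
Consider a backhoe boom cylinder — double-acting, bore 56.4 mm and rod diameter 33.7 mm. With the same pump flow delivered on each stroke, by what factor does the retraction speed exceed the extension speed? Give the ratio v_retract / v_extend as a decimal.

v_ret/v_ext ≈ 1.56

Cap-side area A_cap = π/4 × (56.4 mm)² = 2498 mm^2
Rod-side annular area A_ann = π/4 × (56.4² − 33.7²) = 1606 mm^2
For equal Q, v ∝ 1/A, so v_ret/v_ext = A_cap/A_ann.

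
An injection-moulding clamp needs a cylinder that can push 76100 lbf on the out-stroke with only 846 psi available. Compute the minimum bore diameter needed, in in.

D ≈ 10.7 in

Extension force acts on the full piston face: F = P × (π/4)D².
D = √(4F / (πP)) = √(4 × 76100 lbf / (π × 846 psi))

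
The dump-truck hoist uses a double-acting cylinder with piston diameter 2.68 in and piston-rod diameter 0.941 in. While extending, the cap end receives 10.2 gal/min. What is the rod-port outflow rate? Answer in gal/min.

Cap-side area A_cap = π/4 × (2.68 in)² = 5.641 in^2
Rod-side annular area A_ann = π/4 × (2.68² − 0.941²) = 4.946 in^2
Piston speed v = Q_in/A_cap; rod-end outflow Q_out = v × A_ann = Q_in × A_ann/A_cap.

Q_out ≈ 8.94 gal/min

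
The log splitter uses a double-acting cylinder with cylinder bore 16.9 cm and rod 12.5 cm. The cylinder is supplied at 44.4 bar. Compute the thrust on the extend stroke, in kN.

Cap-side area A_cap = π/4 × (16.9 cm)² = 224.3 cm^2
F = P × A_cap = 44.4 bar × A_cap

F ≈ 99.6 kN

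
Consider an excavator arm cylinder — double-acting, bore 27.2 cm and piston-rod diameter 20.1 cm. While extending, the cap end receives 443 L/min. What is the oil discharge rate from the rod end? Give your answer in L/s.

Cap-side area A_cap = π/4 × (27.2 cm)² = 581.1 cm^2
Rod-side annular area A_ann = π/4 × (27.2² − 20.1²) = 263.8 cm^2
Piston speed v = Q_in/A_cap; rod-end outflow Q_out = v × A_ann = Q_in × A_ann/A_cap.

Q_out ≈ 3.35 L/s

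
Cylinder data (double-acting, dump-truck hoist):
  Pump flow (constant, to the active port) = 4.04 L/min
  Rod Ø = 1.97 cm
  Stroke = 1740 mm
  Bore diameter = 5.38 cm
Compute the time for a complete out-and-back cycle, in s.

Cap-side area A_cap = π/4 × (5.38 cm)² = 22.73 cm^2
Rod-side annular area A_ann = π/4 × (5.38² − 1.97²) = 19.68 cm^2
t_ext = A_cap·L/Q = 58.75 s
t_ret = A_ann·L/Q = 50.87 s
t_cycle = t_ext + t_ret

t ≈ 110 s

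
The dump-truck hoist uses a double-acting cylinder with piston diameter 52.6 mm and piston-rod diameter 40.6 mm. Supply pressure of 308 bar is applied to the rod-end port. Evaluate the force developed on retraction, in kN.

Rod-side annular area A_ann = π/4 × (52.6² − 40.6²) = 878.4 mm^2
On retraction the pressure acts on the annular area (bore minus rod).
F = P × A_ann

F ≈ 27.1 kN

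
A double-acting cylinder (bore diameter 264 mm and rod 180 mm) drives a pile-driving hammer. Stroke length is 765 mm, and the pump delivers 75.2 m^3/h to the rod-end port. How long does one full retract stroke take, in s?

Rod-side annular area A_ann = π/4 × (264² − 180²) = 29290 mm^2
Swept volume V = A × L; t = V / Q = A·L / Q

t ≈ 1.07 s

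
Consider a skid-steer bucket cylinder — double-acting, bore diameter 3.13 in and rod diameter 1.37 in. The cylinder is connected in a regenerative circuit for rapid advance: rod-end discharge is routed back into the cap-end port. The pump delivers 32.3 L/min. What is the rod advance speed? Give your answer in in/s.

In regeneration the rod-end outflow joins the pump flow into the cap end, so the net volume the pump must supply per unit advance equals the rod cross-section area.
Rod cross-section A_rod = π/4 × (1.37 in)² = 1.474 in^2
v = Q_pump / A_rod

v ≈ 22.3 in/s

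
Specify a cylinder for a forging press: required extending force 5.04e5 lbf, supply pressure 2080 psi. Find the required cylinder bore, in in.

Extension force acts on the full piston face: F = P × (π/4)D².
D = √(4F / (πP)) = √(4 × 5.04e5 lbf / (π × 2080 psi))

D ≈ 17.6 in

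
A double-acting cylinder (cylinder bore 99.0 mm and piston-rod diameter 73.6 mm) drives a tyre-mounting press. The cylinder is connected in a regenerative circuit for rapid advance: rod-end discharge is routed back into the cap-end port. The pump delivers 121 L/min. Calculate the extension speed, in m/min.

v ≈ 28.4 m/min

In regeneration the rod-end outflow joins the pump flow into the cap end, so the net volume the pump must supply per unit advance equals the rod cross-section area.
Rod cross-section A_rod = π/4 × (73.6 mm)² = 4254 mm^2
v = Q_pump / A_rod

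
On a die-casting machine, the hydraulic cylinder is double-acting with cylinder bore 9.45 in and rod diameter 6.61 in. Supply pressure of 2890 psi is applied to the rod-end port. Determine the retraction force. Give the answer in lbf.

Rod-side annular area A_ann = π/4 × (9.45² − 6.61²) = 35.82 in^2
On retraction the pressure acts on the annular area (bore minus rod).
F = P × A_ann

F ≈ 1.04e5 lbf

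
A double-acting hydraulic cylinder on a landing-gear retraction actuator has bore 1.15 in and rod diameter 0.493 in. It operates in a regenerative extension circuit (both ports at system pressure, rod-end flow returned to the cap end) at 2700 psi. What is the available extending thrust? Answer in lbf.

With equal pressure on both faces, forces on the annular region cancel; the net push is pressure × rod cross-section.
Rod cross-section A_rod = π/4 × (0.493 in)² = 0.1909 in^2
F = P × A_rod

F ≈ 515 lbf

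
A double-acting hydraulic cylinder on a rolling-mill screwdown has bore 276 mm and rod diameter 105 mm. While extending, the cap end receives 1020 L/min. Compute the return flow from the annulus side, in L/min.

Q_out ≈ 872 L/min

Cap-side area A_cap = π/4 × (276 mm)² = 59830 mm^2
Rod-side annular area A_ann = π/4 × (276² − 105²) = 51170 mm^2
Piston speed v = Q_in/A_cap; rod-end outflow Q_out = v × A_ann = Q_in × A_ann/A_cap.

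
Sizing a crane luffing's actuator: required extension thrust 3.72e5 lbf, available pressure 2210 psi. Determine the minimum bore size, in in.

D ≈ 14.6 in

Extension force acts on the full piston face: F = P × (π/4)D².
D = √(4F / (πP)) = √(4 × 3.72e5 lbf / (π × 2210 psi))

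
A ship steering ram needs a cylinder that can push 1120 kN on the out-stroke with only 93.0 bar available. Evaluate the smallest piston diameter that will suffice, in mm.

Extension force acts on the full piston face: F = P × (π/4)D².
D = √(4F / (πP)) = √(4 × 1120 kN / (π × 93.0 bar))

D ≈ 392 mm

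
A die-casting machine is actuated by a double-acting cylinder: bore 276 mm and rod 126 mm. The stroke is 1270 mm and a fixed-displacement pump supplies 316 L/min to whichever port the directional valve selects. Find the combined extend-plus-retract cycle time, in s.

Cap-side area A_cap = π/4 × (276 mm)² = 59830 mm^2
Rod-side annular area A_ann = π/4 × (276² − 126²) = 47360 mm^2
t_ext = A_cap·L/Q = 14.43 s
t_ret = A_ann·L/Q = 11.42 s
t_cycle = t_ext + t_ret

t ≈ 25.8 s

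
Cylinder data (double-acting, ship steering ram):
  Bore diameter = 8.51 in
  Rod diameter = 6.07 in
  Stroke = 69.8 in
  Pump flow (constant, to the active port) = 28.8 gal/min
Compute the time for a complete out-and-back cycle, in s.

t ≈ 53.4 s

Cap-side area A_cap = π/4 × (8.51 in)² = 56.88 in^2
Rod-side annular area A_ann = π/4 × (8.51² − 6.07²) = 27.94 in^2
t_ext = A_cap·L/Q = 35.81 s
t_ret = A_ann·L/Q = 17.59 s
t_cycle = t_ext + t_ret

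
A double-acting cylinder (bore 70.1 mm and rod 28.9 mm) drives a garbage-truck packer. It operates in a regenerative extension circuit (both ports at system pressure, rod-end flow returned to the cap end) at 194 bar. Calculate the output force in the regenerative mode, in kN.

With equal pressure on both faces, forces on the annular region cancel; the net push is pressure × rod cross-section.
Rod cross-section A_rod = π/4 × (28.9 mm)² = 656.0 mm^2
F = P × A_rod

F ≈ 12.7 kN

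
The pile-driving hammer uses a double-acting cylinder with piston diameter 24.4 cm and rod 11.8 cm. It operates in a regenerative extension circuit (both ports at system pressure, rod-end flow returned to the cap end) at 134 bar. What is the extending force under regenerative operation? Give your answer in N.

With equal pressure on both faces, forces on the annular region cancel; the net push is pressure × rod cross-section.
Rod cross-section A_rod = π/4 × (11.8 cm)² = 109.4 cm^2
F = P × A_rod

F ≈ 1.47e5 N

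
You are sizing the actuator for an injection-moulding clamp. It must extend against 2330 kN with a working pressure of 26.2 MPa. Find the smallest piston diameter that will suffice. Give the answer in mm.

D ≈ 336 mm

Extension force acts on the full piston face: F = P × (π/4)D².
D = √(4F / (πP)) = √(4 × 2330 kN / (π × 26.2 MPa))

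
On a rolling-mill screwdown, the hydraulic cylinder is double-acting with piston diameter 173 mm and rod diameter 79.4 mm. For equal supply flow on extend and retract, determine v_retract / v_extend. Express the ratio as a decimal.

Cap-side area A_cap = π/4 × (173 mm)² = 23510 mm^2
Rod-side annular area A_ann = π/4 × (173² − 79.4²) = 18550 mm^2
For equal Q, v ∝ 1/A, so v_ret/v_ext = A_cap/A_ann.

v_ret/v_ext ≈ 1.27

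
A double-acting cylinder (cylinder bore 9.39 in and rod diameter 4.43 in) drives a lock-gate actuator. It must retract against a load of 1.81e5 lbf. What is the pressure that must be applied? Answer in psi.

P ≈ 3360 psi

Rod-side annular area A_ann = π/4 × (9.39² − 4.43²) = 53.84 in^2
Retraction: pressure acts on the annular area.
P = F / A = 1.81e5 lbf / A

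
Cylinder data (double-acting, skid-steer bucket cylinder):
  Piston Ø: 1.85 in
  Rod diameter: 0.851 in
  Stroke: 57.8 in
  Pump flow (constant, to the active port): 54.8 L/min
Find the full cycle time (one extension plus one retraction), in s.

Cap-side area A_cap = π/4 × (1.85 in)² = 2.688 in^2
Rod-side annular area A_ann = π/4 × (1.85² − 0.851²) = 2.119 in^2
t_ext = A_cap·L/Q = 2.788 s
t_ret = A_ann·L/Q = 2.198 s
t_cycle = t_ext + t_ret

t ≈ 4.99 s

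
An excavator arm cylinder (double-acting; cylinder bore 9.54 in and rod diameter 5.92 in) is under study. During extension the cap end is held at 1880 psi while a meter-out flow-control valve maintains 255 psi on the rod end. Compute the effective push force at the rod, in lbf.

F ≈ 1.23e5 lbf

Cap-side area A_cap = π/4 × (9.54 in)² = 71.48 in^2
Rod-side annular area A_ann = π/4 × (9.54² − 5.92²) = 43.95 in^2
Net thrust = P_cap·A_cap − P_rod·A_ann = 1.344e5 lbf − 11210 lbf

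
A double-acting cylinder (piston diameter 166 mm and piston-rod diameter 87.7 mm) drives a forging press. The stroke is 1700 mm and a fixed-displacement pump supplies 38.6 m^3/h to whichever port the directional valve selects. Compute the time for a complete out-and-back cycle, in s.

t ≈ 5.91 s

Cap-side area A_cap = π/4 × (166 mm)² = 21640 mm^2
Rod-side annular area A_ann = π/4 × (166² − 87.7²) = 15600 mm^2
t_ext = A_cap·L/Q = 3.431 s
t_ret = A_ann·L/Q = 2.474 s
t_cycle = t_ext + t_ret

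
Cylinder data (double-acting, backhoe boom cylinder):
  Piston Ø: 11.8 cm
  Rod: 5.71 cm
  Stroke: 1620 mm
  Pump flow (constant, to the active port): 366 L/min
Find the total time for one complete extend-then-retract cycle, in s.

Cap-side area A_cap = π/4 × (11.8 cm)² = 109.4 cm^2
Rod-side annular area A_ann = π/4 × (11.8² − 5.71²) = 83.75 cm^2
t_ext = A_cap·L/Q = 2.904 s
t_ret = A_ann·L/Q = 2.224 s
t_cycle = t_ext + t_ret

t ≈ 5.13 s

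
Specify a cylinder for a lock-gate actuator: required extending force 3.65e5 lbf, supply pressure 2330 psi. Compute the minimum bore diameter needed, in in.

D ≈ 14.1 in

Extension force acts on the full piston face: F = P × (π/4)D².
D = √(4F / (πP)) = √(4 × 3.65e5 lbf / (π × 2330 psi))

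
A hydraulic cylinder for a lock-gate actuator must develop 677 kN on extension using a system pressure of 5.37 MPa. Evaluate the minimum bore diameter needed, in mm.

Extension force acts on the full piston face: F = P × (π/4)D².
D = √(4F / (πP)) = √(4 × 677 kN / (π × 5.37 MPa))

D ≈ 401 mm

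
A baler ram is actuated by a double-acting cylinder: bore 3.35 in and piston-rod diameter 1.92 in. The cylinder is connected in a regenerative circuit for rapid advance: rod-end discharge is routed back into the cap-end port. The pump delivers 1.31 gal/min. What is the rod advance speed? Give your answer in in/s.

v ≈ 1.74 in/s

In regeneration the rod-end outflow joins the pump flow into the cap end, so the net volume the pump must supply per unit advance equals the rod cross-section area.
Rod cross-section A_rod = π/4 × (1.92 in)² = 2.895 in^2
v = Q_pump / A_rod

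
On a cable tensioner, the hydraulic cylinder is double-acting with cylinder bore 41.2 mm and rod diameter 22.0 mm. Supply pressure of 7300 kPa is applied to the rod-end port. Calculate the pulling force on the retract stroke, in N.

Rod-side annular area A_ann = π/4 × (41.2² − 22.0²) = 953.0 mm^2
On retraction the pressure acts on the annular area (bore minus rod).
F = P × A_ann

F ≈ 6960 N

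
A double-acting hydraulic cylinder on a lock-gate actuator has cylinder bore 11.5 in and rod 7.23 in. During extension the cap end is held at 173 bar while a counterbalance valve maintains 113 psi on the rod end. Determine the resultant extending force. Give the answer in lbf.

Cap-side area A_cap = π/4 × (11.5 in)² = 103.9 in^2
Rod-side annular area A_ann = π/4 × (11.5² − 7.23²) = 62.81 in^2
Net thrust = P_cap·A_cap − P_rod·A_ann = 2.606e5 lbf − 7098 lbf

F ≈ 2.54e5 lbf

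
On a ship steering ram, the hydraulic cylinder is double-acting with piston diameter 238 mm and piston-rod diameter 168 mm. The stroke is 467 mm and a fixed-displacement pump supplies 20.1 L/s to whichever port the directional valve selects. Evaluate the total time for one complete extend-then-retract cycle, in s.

t ≈ 1.55 s

Cap-side area A_cap = π/4 × (238 mm)² = 44490 mm^2
Rod-side annular area A_ann = π/4 × (238² − 168²) = 22320 mm^2
t_ext = A_cap·L/Q = 1.034 s
t_ret = A_ann·L/Q = 0.5186 s
t_cycle = t_ext + t_ret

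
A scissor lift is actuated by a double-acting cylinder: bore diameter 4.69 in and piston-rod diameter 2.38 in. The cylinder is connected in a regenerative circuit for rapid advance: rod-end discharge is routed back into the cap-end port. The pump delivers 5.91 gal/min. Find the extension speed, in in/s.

v ≈ 5.11 in/s

In regeneration the rod-end outflow joins the pump flow into the cap end, so the net volume the pump must supply per unit advance equals the rod cross-section area.
Rod cross-section A_rod = π/4 × (2.38 in)² = 4.449 in^2
v = Q_pump / A_rod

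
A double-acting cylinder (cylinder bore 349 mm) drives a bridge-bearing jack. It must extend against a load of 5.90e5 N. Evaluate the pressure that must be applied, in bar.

Cap-side area A_cap = π/4 × (349 mm)² = 95660 mm^2
P = F / A = 5.90e5 N / A

P ≈ 61.7 bar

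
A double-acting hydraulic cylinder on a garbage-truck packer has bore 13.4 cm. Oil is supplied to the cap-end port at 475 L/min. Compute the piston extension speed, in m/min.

Cap-side area A_cap = π/4 × (13.4 cm)² = 141.0 cm^2
v = Q / A

v ≈ 33.7 m/min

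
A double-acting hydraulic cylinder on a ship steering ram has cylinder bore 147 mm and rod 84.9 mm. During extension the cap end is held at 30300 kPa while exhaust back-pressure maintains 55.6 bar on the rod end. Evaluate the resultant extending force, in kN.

Cap-side area A_cap = π/4 × (147 mm)² = 16970 mm^2
Rod-side annular area A_ann = π/4 × (147² − 84.9²) = 11310 mm^2
Net thrust = P_cap·A_cap − P_rod·A_ann = 514.2 kN − 62.89 kN

F ≈ 451 kN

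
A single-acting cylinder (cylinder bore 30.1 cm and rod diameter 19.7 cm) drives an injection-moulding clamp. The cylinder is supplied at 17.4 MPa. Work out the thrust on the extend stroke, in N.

F ≈ 1.24e6 N

Cap-side area A_cap = π/4 × (30.1 cm)² = 711.6 cm^2
F = P × A_cap = 17.4 MPa × A_cap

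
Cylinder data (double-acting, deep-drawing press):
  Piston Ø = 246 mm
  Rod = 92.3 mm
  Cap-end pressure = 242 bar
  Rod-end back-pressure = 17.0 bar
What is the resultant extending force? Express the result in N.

Cap-side area A_cap = π/4 × (246 mm)² = 47530 mm^2
Rod-side annular area A_ann = π/4 × (246² − 92.3²) = 40840 mm^2
Net thrust = P_cap·A_cap − P_rod·A_ann = 1.150e6 N − 69420 N

F ≈ 1.08e6 N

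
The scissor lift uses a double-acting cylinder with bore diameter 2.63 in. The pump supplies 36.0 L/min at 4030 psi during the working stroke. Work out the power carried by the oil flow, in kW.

Hydraulic power = P × Q

W ≈ 16.7 kW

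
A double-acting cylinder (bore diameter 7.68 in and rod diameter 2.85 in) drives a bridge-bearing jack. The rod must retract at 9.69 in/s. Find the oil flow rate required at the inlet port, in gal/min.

Q ≈ 101 gal/min

Rod-side annular area A_ann = π/4 × (7.68² − 2.85²) = 39.95 in^2
Q = A × v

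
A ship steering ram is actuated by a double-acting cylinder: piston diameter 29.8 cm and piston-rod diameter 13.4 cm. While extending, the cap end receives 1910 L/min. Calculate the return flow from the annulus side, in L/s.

Cap-side area A_cap = π/4 × (29.8 cm)² = 697.5 cm^2
Rod-side annular area A_ann = π/4 × (29.8² − 13.4²) = 556.4 cm^2
Piston speed v = Q_in/A_cap; rod-end outflow Q_out = v × A_ann = Q_in × A_ann/A_cap.

Q_out ≈ 25.4 L/s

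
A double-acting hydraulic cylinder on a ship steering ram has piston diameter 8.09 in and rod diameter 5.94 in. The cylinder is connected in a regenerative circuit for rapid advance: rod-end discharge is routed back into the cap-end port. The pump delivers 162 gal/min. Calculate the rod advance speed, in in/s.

v ≈ 22.5 in/s

In regeneration the rod-end outflow joins the pump flow into the cap end, so the net volume the pump must supply per unit advance equals the rod cross-section area.
Rod cross-section A_rod = π/4 × (5.94 in)² = 27.71 in^2
v = Q_pump / A_rod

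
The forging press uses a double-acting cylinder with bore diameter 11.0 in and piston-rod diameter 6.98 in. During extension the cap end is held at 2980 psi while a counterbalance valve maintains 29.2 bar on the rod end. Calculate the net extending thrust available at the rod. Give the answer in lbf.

Cap-side area A_cap = π/4 × (11.0 in)² = 95.03 in^2
Rod-side annular area A_ann = π/4 × (11.0² − 6.98²) = 56.77 in^2
Net thrust = P_cap·A_cap − P_rod·A_ann = 2.832e5 lbf − 24040 lbf

F ≈ 2.59e5 lbf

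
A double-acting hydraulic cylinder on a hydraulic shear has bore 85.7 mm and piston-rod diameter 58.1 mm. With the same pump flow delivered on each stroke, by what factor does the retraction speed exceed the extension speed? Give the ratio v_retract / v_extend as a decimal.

v_ret/v_ext ≈ 1.85

Cap-side area A_cap = π/4 × (85.7 mm)² = 5768 mm^2
Rod-side annular area A_ann = π/4 × (85.7² − 58.1²) = 3117 mm^2
For equal Q, v ∝ 1/A, so v_ret/v_ext = A_cap/A_ann.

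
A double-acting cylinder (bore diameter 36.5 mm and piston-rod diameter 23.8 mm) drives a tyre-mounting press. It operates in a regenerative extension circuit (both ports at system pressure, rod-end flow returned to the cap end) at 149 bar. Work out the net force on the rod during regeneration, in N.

F ≈ 6630 N

With equal pressure on both faces, forces on the annular region cancel; the net push is pressure × rod cross-section.
Rod cross-section A_rod = π/4 × (23.8 mm)² = 444.9 mm^2
F = P × A_rod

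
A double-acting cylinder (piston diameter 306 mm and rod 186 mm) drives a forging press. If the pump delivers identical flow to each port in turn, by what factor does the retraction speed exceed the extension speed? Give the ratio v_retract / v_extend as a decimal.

Cap-side area A_cap = π/4 × (306 mm)² = 73540 mm^2
Rod-side annular area A_ann = π/4 × (306² − 186²) = 46370 mm^2
For equal Q, v ∝ 1/A, so v_ret/v_ext = A_cap/A_ann.

v_ret/v_ext ≈ 1.59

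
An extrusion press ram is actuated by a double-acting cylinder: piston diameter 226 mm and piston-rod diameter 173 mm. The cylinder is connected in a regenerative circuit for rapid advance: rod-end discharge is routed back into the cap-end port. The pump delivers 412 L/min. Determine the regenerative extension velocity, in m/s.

In regeneration the rod-end outflow joins the pump flow into the cap end, so the net volume the pump must supply per unit advance equals the rod cross-section area.
Rod cross-section A_rod = π/4 × (173 mm)² = 23510 mm^2
v = Q_pump / A_rod

v ≈ 0.292 m/s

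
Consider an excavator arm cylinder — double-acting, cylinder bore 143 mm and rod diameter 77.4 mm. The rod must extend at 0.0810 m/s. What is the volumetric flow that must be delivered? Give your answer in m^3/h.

Cap-side area A_cap = π/4 × (143 mm)² = 16060 mm^2
Q = A × v

Q ≈ 4.68 m^3/h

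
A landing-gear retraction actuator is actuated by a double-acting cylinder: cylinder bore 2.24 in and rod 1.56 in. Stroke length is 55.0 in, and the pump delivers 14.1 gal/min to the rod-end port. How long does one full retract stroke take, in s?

Rod-side annular area A_ann = π/4 × (2.24² − 1.56²) = 2.029 in^2
Swept volume V = A × L; t = V / Q = A·L / Q

t ≈ 2.06 s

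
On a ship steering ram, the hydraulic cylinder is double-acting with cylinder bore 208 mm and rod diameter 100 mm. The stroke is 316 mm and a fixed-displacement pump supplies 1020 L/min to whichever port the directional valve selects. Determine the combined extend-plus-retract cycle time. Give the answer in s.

t ≈ 1.12 s

Cap-side area A_cap = π/4 × (208 mm)² = 33980 mm^2
Rod-side annular area A_ann = π/4 × (208² − 100²) = 26130 mm^2
t_ext = A_cap·L/Q = 0.6316 s
t_ret = A_ann·L/Q = 0.4856 s
t_cycle = t_ext + t_ret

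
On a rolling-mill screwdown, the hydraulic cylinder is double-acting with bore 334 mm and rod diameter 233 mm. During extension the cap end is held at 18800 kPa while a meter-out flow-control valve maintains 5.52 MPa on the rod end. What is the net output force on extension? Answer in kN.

F ≈ 1400 kN

Cap-side area A_cap = π/4 × (334 mm)² = 87620 mm^2
Rod-side annular area A_ann = π/4 × (334² − 233²) = 44980 mm^2
Net thrust = P_cap·A_cap − P_rod·A_ann = 1647 kN − 248.3 kN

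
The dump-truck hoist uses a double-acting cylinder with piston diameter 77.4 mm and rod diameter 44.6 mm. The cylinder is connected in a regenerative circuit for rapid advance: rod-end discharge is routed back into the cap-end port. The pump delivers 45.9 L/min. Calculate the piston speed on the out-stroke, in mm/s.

In regeneration the rod-end outflow joins the pump flow into the cap end, so the net volume the pump must supply per unit advance equals the rod cross-section area.
Rod cross-section A_rod = π/4 × (44.6 mm)² = 1562 mm^2
v = Q_pump / A_rod

v ≈ 490 mm/s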